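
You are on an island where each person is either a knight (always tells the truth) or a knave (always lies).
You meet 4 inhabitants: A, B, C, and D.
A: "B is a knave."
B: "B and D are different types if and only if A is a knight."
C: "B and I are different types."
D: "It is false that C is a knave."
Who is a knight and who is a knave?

A is a knight, B is a knave, C is a knave, and D is a knave.

A is a knight, and the claim "B is a knave" is indeed true.
As a knave, B's statement "B and D are different types if and only if A is a knight" should be false; it is.
Since C is a knave, "B and I are different types" needs to be false, which holds.
D is a knave, so "it is false that C is a knave" must be false — and it is.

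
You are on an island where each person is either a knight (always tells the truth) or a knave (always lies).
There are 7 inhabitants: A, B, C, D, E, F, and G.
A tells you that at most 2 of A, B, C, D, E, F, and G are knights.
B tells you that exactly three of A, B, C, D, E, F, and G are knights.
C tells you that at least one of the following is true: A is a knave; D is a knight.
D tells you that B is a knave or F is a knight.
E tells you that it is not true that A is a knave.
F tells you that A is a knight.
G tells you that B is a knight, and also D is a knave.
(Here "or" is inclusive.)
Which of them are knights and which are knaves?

A is a knave, B is a knight, C is a knight, D is a knave, E is a knave, F is a knave, and G is a knight.

A is a knave; "at most 2 of A, B, C, D, E, F, and G are knights" is False, as required.
As a knight, B's statement "exactly three of A, B, C, D, E, F, and G are knights" should be True; it is.
C is a knight, so "at least one of the following is true: A is a knave; D is a knight" must be True — and it is.
As a knave, D's statement "B is a knave or F is a knight" should be False; it is.
Since E is a knave, "it is not true that A is a knave" needs to be False, which holds.
F is a knave, so "A is a knight" must be False — and it is.
G is a knight; "B is a knight, and also D is a knave" is True, as required.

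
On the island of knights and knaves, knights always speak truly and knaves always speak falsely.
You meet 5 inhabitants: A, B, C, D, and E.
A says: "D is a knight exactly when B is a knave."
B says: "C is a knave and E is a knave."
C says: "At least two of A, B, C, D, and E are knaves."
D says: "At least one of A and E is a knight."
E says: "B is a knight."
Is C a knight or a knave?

C is a knight.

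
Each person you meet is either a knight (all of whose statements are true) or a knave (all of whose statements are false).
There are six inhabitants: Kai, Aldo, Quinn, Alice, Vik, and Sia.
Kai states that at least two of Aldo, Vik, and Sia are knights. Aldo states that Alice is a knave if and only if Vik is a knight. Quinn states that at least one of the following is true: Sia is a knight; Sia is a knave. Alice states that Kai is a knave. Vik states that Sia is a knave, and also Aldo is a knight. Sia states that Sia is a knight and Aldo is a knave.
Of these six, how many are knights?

4

The unique consistent assignment is Kai=knight, Aldo=knight, Quinn=knight, Alice=knave, Vik=knight, Sia=knave.
That has 4 knights.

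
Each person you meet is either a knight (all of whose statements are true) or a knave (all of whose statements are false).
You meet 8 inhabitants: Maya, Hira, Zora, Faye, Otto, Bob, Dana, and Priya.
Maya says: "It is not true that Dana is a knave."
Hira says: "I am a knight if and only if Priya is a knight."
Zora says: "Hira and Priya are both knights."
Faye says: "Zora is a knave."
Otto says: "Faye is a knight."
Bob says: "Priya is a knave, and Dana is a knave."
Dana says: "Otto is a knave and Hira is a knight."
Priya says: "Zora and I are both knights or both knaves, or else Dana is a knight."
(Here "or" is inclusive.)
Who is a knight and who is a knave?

Maya (knight): "it is not true that Dana is a knave" — True. ✓
Hira is a knight; "I am a knight if and only if Priya is a knight" is True, as required.
Zora (knight): "Hira and Priya are both knights" — True. ✓
Faye is a knave, so "Zora is a knave" must be false — and it is.
Otto is a knave; "Faye is a knight" is false, as required.
Bob (knave): "Priya is a knave, and Dana is a knave" — false. ✓
Dana is a knight, and the claim "Otto is a knave and Hira is a knight" is indeed True.
Priya is a knight, and the claim "Zora and I are both knights or both knaves, or else Dana is a knight" is indeed True.

Knights: Maya, Hira, Zora, Dana, and Priya. Knaves: Faye, Otto, and Bob.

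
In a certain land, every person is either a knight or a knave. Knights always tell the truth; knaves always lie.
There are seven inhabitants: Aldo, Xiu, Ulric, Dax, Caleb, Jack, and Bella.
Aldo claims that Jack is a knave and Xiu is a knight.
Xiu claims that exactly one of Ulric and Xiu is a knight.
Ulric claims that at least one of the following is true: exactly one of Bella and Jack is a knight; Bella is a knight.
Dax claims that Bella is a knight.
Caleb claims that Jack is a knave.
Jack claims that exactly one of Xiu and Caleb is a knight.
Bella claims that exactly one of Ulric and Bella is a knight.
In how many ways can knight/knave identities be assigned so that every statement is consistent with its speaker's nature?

1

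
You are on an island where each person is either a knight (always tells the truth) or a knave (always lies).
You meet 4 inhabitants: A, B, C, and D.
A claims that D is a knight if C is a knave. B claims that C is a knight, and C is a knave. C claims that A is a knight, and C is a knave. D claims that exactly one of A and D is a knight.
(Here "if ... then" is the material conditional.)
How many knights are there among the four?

0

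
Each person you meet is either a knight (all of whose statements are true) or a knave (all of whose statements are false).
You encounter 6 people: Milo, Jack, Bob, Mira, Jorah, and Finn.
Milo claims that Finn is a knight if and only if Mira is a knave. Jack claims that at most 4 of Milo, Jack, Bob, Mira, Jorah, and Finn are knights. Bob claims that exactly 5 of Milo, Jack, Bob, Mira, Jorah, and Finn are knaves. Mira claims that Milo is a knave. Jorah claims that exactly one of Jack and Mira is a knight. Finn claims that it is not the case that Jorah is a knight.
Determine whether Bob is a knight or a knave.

Bob is a knave.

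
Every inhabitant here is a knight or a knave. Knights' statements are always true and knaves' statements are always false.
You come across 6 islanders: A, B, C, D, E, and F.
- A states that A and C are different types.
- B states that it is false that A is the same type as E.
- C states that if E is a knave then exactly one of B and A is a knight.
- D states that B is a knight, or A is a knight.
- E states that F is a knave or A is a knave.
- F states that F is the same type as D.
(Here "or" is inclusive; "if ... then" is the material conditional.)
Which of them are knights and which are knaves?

A is a knight, B is a knight, C is a knave, D is a knight, E is a knave, and F is a knight.

Since A is a knight, "A and C are different types" needs to be True, which holds.
B is a knight, and the claim "it is false that A is the same type as E" is indeed True.
Since C is a knave, "if E is a knave then exactly one of B and A is a knight" needs to be False, which holds.
D is a knight; "B is a knight, or A is a knight" is True, as required.
E is a knave, and the claim "F is a knave or A is a knave" is indeed False.
Since F is a knight, "F is the same type as D" needs to be True, which holds.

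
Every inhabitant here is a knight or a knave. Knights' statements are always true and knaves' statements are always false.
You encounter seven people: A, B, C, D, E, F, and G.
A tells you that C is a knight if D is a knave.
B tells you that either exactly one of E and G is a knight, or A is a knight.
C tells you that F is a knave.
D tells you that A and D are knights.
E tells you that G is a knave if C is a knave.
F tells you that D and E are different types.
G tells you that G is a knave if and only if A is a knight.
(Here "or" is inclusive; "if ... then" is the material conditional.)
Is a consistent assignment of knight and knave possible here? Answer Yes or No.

Yes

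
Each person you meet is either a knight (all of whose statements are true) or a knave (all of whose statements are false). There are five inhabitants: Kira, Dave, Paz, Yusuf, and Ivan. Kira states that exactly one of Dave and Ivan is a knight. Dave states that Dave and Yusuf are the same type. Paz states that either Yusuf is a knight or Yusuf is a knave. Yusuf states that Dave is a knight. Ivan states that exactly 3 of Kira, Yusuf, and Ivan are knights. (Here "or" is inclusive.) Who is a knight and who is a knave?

Kira is a knight, Dave is a knight, Paz is a knight, Yusuf is a knight, and Ivan is a knave.

Since Kira is a knight, "exactly one of Dave and Ivan is a knight" needs to be true, which holds.
Dave is a knight, so "Dave and Yusuf are the same type" must be true — and it is.
Paz is a knight; "either Yusuf is a knight or Yusuf is a knave" is true, as required.
Since Yusuf is a knight, "Dave is a knight" needs to be true, which holds.
As a knave, Ivan's statement "exactly 3 of Kira, Yusuf, and Ivan are knights" should be false; it is.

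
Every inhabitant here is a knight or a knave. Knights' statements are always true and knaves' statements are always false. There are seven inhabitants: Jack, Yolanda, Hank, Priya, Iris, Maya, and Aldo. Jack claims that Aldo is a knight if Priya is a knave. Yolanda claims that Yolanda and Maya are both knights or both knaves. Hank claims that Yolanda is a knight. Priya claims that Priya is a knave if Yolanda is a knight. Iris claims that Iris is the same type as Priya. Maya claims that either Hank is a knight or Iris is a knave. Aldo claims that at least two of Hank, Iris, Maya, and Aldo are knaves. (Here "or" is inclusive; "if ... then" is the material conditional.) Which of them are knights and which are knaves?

Knights: Jack, Priya, Maya, and Aldo. Knaves: Yolanda, Hank, and Iris.

As a knight, Jack's statement "Aldo is a knight if Priya is a knave" should be true; it is.
Yolanda is a knave, so "Yolanda and Maya are both knights or both knaves" must be false — and it is.
Hank (knave): "Yolanda is a knight" — false. ✓
Priya is a knight; "Priya is a knave if Yolanda is a knight" is true, as required.
Since Iris is a knave, "Iris is the same type as Priya" needs to be false, which holds.
Since Maya is a knight, "either Hank is a knight or Iris is a knave" needs to be true, which holds.
Aldo is a knight, and the claim "at least two of Hank, Iris, Maya, and Aldo are knaves" is indeed true.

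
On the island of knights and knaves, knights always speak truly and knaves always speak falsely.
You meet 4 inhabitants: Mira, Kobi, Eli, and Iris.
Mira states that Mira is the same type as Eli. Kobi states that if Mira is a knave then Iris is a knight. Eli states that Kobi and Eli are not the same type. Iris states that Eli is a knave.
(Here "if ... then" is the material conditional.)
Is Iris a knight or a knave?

Iris is a knave.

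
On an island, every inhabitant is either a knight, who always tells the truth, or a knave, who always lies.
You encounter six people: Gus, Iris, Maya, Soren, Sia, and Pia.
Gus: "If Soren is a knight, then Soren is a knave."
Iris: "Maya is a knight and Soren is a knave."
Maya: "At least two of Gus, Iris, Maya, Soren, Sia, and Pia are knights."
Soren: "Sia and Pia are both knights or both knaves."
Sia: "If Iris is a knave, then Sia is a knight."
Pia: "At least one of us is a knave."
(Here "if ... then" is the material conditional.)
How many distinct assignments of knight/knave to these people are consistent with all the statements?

1

Consistent assignments:
  Gus=knave, Iris=knave, Maya=knight, Soren=knight, Sia=knight, Pia=knight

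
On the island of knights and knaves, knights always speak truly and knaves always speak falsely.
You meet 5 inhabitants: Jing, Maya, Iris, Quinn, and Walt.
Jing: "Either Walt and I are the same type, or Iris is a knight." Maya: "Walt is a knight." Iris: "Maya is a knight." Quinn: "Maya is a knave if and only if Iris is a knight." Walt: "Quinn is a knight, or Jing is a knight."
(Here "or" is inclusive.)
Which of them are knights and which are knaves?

Since Jing is a knight, "either Walt and I are the same type, or Iris is a knight" needs to be True, which holds.
Maya is a knight, so "Walt is a knight" must be True — and it is.
Since Iris is a knight, "Maya is a knight" needs to be True, which holds.
Quinn is a knave; "Maya is a knave if and only if Iris is a knight" is False, as required.
Walt is a knight; "Quinn is a knight, or Jing is a knight" is True, as required.

Jing is a knight, Maya is a knight, Iris is a knight, Quinn is a knave, and Walt is a knight.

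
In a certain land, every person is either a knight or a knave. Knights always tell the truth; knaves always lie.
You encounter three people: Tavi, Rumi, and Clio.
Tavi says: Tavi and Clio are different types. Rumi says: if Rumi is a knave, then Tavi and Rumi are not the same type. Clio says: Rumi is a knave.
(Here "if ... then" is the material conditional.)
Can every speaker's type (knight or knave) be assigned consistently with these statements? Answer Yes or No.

One consistent assignment: Tavi=knight, Rumi=knight, Clio=knave.

Yes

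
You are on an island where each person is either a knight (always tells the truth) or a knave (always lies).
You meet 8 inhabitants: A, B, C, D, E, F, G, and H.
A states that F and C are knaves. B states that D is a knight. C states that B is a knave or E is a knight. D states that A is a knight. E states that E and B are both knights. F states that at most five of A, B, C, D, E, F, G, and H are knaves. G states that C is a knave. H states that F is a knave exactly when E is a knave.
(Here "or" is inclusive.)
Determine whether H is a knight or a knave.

H is a knight.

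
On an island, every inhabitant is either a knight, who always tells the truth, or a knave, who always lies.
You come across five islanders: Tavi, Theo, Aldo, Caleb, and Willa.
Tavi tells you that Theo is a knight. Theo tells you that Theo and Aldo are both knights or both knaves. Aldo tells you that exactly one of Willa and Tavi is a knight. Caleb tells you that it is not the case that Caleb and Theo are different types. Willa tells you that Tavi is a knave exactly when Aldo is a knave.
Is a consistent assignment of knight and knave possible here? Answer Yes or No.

No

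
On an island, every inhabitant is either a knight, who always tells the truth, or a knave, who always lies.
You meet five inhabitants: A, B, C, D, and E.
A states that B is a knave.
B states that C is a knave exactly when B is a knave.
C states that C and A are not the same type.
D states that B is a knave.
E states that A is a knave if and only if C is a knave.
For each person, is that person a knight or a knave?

A (knave): "B is a knave" — False. ✓
Since B is a knight, "C is a knave exactly when B is a knave" needs to be true, which holds.
C is a knight, so "C and A are not the same type" must be true — and it is.
As a knave, D's statement "B is a knave" should be False; it is.
E is a knave, so "A is a knave if and only if C is a knave" must be False — and it is.

A is a knave, B is a knight, C is a knight, D is a knave, and E is a knave.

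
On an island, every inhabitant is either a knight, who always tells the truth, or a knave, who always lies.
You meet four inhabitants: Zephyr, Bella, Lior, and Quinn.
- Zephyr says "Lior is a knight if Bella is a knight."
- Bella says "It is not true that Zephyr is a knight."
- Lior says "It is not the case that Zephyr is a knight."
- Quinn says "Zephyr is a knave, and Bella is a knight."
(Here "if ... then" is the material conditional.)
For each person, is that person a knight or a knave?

Suppose Zephyr is a knave. Then Zephyr's statement "Lior is a knight if Bella is a knight" would have to be false. Checking the 8 ways to assign the others, none is consistent with every speaker.
(For instance, with Bella=knave, Lior=knave, Quinn=knave, Zephyr's claim "Lior is a knight if Bella is a knight" comes out true where it would need to be false.)
So Zephyr must be a knight, making "Lior is a knight if Bella is a knight" true. Taking Zephyr=knight, Bella=knave, Lior=knave, Quinn=knave, each remaining statement checks out:
  Bella (knave): "it is not true that Zephyr is a knight" — false. ✓
  Lior (knave): "it is not the case that Zephyr is a knight" — false. ✓
  Quinn (knave): "Zephyr is a knave, and Bella is a knight" — false. ✓
This is the unique consistent assignment.

Zephyr is a knight, Bella is a knave, Lior is a knave, and Quinn is a knave.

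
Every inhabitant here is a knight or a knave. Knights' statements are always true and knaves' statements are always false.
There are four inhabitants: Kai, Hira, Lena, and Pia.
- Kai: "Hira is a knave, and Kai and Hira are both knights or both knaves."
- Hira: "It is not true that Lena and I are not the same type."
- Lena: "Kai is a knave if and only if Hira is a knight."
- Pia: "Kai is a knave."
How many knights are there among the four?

3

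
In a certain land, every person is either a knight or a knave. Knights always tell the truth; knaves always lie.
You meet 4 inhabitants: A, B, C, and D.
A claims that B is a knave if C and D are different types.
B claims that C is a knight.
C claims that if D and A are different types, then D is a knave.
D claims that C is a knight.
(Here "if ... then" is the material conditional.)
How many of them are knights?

4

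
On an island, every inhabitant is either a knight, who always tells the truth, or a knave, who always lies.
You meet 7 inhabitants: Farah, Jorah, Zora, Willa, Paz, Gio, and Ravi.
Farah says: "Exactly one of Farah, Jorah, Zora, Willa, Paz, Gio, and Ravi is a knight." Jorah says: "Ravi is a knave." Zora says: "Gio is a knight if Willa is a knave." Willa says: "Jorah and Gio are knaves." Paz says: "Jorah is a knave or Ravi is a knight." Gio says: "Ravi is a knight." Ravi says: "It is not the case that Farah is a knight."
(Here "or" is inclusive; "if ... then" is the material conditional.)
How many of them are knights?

The unique consistent assignment is Farah=knave, Jorah=knave, Zora=knight, Willa=knave, Paz=knight, Gio=knight, Ravi=knight.
That has 4 knights.

4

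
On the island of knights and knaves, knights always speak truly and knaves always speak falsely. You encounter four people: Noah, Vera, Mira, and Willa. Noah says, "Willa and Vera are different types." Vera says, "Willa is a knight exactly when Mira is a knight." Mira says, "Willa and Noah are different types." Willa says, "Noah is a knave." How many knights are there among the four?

The unique consistent assignment is Noah=knave, Vera=knight, Mira=knight, Willa=knight.
That has 3 knights.

3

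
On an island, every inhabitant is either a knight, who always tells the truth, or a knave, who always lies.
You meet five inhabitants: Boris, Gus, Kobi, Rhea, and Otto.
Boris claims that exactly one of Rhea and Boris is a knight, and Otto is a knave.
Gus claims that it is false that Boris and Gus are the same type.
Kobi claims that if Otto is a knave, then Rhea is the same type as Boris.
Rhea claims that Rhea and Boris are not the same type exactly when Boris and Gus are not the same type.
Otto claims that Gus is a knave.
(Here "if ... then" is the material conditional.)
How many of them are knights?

2

The unique consistent assignment is Boris=knave, Gus=knight, Kobi=knight, Rhea=knave, Otto=knave.
That has 2 knights.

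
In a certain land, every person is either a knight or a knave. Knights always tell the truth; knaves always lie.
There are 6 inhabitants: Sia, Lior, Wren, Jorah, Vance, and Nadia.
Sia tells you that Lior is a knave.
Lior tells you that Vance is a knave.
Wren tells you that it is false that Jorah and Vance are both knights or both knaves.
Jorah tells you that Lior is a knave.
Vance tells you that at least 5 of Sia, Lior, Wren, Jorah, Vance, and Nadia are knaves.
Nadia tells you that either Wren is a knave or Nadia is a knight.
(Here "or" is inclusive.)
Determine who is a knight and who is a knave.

Sia is a knave, Lior is a knight, Wren is a knave, Jorah is a knave, Vance is a knave, and Nadia is a knight.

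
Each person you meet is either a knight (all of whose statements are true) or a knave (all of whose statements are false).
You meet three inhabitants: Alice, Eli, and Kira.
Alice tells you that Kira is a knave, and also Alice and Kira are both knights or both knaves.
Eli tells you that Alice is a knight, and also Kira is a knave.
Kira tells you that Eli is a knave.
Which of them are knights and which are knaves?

Alice is a knave, Eli is a knave, and Kira is a knight.

Alice (knave): "Kira is a knave, and also Alice and Kira are both knights or both knaves" — False. ✓
Eli is a knave, so "Alice is a knight, and also Kira is a knave" must be False — and it is.
Kira is a knight; "Eli is a knave" is true, as required.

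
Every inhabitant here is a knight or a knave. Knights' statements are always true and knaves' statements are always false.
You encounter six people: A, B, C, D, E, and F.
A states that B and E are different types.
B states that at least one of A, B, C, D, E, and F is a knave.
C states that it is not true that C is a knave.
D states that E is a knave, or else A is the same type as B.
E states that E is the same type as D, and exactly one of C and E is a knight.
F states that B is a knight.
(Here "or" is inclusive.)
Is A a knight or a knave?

A is a knight.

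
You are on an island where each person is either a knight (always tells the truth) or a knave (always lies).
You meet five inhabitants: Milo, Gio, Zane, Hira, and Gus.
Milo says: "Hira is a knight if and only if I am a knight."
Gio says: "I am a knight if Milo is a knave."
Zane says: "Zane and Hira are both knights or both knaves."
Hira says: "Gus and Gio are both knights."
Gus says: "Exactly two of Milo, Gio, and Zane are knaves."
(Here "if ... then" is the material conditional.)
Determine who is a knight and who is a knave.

Milo is a knave, Gio is a knight, Zane is a knave, Hira is a knight, and Gus is a knight.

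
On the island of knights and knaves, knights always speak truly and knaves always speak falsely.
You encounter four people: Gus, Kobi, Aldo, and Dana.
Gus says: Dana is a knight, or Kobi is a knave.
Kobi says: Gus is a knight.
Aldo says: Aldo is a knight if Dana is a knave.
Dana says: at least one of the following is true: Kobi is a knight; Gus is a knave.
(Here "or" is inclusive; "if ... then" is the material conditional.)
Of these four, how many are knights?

4

The unique consistent assignment is Gus=knight, Kobi=knight, Aldo=knight, Dana=knight.
That has 4 knights.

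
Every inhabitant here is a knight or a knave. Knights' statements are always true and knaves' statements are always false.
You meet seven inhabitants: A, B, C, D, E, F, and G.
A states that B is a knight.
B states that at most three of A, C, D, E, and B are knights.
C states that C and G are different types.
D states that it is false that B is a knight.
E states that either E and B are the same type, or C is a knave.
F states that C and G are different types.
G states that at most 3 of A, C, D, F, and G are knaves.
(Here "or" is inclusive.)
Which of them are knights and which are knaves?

A is a knight, so "B is a knight" must be True — and it is.
B is a knight; "at most three of A, C, D, E, and B are knights" is True, as required.
C is a knave; "C and G are different types" is false, as required.
D is a knave, so "it is false that B is a knight" must be false — and it is.
E is a knight, so "either E and B are the same type, or C is a knave" must be True — and it is.
F is a knave, so "C and G are different types" must be false — and it is.
G is a knave, and the claim "at most 3 of A, C, D, F, and G are knaves" is indeed false.

A is a knight, B is a knight, C is a knave, D is a knave, E is a knight, F is a knave, and G is a knave.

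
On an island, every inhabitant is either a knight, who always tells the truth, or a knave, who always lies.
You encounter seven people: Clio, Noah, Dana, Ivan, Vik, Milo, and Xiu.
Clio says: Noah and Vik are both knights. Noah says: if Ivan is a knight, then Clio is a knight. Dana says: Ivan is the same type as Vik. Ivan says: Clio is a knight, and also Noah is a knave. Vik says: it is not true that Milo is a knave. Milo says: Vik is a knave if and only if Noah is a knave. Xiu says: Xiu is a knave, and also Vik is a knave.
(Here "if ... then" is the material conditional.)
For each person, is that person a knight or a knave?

Since Clio is a knight, "Noah and Vik are both knights" needs to be True, which holds.
Noah is a knight; "if Ivan is a knight, then Clio is a knight" is True, as required.
Dana is a knave, so "Ivan is the same type as Vik" must be False — and it is.
Since Ivan is a knave, "Clio is a knight, and also Noah is a knave" needs to be False, which holds.
Vik is a knight, so "it is not true that Milo is a knave" must be True — and it is.
Since Milo is a knight, "Vik is a knave if and only if Noah is a knave" needs to be True, which holds.
As a knave, Xiu's statement "Xiu is a knave, and also Vik is a knave" should be False; it is.

Knights: Clio, Noah, Vik, and Milo. Knaves: Dana, Ivan, and Xiu.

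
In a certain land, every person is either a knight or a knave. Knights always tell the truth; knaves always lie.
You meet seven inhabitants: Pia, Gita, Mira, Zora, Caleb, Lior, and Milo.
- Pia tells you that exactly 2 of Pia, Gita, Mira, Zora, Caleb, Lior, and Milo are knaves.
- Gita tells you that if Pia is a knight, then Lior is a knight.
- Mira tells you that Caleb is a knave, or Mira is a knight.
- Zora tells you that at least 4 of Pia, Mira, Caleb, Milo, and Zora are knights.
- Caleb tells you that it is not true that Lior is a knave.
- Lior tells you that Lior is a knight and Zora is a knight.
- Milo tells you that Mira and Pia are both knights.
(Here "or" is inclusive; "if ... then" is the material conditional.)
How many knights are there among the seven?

2

The unique consistent assignment is Pia=knave, Gita=knight, Mira=knight, Zora=knave, Caleb=knave, Lior=knave, Milo=knave.
That has 2 knights.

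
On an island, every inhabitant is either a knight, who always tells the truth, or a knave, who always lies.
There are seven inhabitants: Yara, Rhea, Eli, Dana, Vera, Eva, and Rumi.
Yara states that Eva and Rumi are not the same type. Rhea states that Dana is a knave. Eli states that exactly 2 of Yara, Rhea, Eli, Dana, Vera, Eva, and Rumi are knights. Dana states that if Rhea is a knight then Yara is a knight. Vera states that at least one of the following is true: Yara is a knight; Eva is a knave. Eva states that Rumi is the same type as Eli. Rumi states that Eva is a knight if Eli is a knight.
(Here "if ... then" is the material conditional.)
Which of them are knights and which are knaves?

Yara is a knight; "Eva and Rumi are not the same type" is true, as required.
Rhea is a knave, so "Dana is a knave" must be False — and it is.
Eli is a knave; "exactly 2 of Yara, Rhea, Eli, Dana, Vera, Eva, and Rumi are knights" is False, as required.
As a knight, Dana's statement "if Rhea is a knight then Yara is a knight" should be true; it is.
Vera is a knight, so "at least one of the following is true: Yara is a knight; Eva is a knave" must be true — and it is.
Since Eva is a knave, "Rumi is the same type as Eli" needs to be False, which holds.
Since Rumi is a knight, "Eva is a knight if Eli is a knight" needs to be true, which holds.

Yara is a knight, Rhea is a knave, Eli is a knave, Dana is a knight, Vera is a knight, Eva is a knave, and Rumi is a knight.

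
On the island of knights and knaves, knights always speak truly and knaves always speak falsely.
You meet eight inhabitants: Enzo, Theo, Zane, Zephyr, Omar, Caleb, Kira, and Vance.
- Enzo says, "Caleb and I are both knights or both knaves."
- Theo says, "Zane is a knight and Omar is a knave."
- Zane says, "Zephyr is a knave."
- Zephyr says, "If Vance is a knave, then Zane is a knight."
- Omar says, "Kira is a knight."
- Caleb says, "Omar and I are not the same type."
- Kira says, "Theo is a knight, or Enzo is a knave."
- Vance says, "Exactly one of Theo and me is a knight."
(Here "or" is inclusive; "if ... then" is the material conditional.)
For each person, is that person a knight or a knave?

Enzo (knight): "Caleb and I are both knights or both knaves" — true. ✓
Theo (knave): "Zane is a knight and Omar is a knave" — False. ✓
Zane (knave): "Zephyr is a knave" — False. ✓
Zephyr is a knight; "if Vance is a knave, then Zane is a knight" is true, as required.
Omar is a knave, so "Kira is a knight" must be False — and it is.
Since Caleb is a knight, "Omar and I are not the same type" needs to be true, which holds.
Kira is a knave, so "Theo is a knight, or Enzo is a knave" must be False — and it is.
Vance is a knight, and the claim "exactly one of Theo and me is a knight" is indeed true.

Enzo is a knight, Theo is a knave, Zane is a knave, Zephyr is a knight, Omar is a knave, Caleb is a knight, Kira is a knave, and Vance is a knight.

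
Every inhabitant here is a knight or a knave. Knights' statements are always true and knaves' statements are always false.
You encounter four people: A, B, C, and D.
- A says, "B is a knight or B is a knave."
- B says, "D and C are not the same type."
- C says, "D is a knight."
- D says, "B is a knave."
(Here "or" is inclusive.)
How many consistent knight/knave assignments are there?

Consistent assignments:
  A=knight, B=knave, C=knight, D=knight

1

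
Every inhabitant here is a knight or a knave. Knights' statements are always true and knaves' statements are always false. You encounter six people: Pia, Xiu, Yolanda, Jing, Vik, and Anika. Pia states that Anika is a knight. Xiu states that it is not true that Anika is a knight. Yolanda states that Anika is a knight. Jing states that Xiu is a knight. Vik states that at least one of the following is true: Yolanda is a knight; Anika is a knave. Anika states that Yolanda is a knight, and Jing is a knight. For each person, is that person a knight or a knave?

Pia is a knave, Xiu is a knight, Yolanda is a knave, Jing is a knight, Vik is a knight, and Anika is a knave.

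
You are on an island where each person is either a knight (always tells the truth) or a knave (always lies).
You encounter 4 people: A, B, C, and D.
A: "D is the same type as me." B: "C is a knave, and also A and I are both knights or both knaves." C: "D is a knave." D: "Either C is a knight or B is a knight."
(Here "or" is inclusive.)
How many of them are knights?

3

The unique consistent assignment is A=knight, B=knight, C=knave, D=knight.
That has 3 knights.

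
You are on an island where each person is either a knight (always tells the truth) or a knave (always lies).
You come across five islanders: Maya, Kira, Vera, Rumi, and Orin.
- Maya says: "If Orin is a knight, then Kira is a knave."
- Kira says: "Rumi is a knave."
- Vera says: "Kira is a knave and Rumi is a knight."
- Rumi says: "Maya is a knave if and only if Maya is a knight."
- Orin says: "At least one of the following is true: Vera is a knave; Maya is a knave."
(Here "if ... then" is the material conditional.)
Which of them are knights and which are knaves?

Suppose Maya is a knight. Then Maya's statement "if Orin is a knight, then Kira is a knave" would have to be true. Checking the 16 ways to assign the others, none is consistent with every speaker.
(For instance, with Kira=knight, Vera=knave, Rumi=knave, Orin=knight, Maya's claim "if Orin is a knight, then Kira is a knave" comes out false where it would need to be true.)
So Maya must be a knave, making "if Orin is a knight, then Kira is a knave" false. Taking Maya=knave, Kira=knight, Vera=knave, Rumi=knave, Orin=knight, each remaining statement checks out:
  Kira (knight): "Rumi is a knave" — true. ✓
  Vera (knave): "Kira is a knave and Rumi is a knight" — false. ✓
  Rumi (knave): "Maya is a knave if and only if Maya is a knight" — false. ✓
  Orin (knight): "at least one of the following is true: Vera is a knave; Maya is a knave" — true. ✓
This is the unique consistent assignment.

Maya is a knave, Kira is a knight, Vera is a knave, Rumi is a knave, and Orin is a knight.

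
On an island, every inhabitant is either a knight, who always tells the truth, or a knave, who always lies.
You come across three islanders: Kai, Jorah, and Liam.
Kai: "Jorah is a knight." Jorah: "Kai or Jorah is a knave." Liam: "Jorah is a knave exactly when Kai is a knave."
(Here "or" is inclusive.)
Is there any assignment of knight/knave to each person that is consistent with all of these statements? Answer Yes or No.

No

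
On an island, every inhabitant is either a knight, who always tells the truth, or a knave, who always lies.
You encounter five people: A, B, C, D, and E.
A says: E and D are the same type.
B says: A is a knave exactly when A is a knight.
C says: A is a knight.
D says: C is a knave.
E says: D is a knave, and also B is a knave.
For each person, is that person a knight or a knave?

Knights: D. Knaves: A, B, C, and E.

A (knave): "E and D are the same type" — False. ✓
B (knave): "A is a knave exactly when A is a knight" — False. ✓
Since C is a knave, "A is a knight" needs to be False, which holds.
As a knight, D's statement "C is a knave" should be true; it is.
Since E is a knave, "D is a knave, and also B is a knave" needs to be False, which holds.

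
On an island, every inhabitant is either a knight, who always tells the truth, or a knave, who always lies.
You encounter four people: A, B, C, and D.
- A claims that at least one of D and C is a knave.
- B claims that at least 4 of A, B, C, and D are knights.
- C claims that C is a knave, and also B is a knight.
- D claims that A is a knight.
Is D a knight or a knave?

D is a knight.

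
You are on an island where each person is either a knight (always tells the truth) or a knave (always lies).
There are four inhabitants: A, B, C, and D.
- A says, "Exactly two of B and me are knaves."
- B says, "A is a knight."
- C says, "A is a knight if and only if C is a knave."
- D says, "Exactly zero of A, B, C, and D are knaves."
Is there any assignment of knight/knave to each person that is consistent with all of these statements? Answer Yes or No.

No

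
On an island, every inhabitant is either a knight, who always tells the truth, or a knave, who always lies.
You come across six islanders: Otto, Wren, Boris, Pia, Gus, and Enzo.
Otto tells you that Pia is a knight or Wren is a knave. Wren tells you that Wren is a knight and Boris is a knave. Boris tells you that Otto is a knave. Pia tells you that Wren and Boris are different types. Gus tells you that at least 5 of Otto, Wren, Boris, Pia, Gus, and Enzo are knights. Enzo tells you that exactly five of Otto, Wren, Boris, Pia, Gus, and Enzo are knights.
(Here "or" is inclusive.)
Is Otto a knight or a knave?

Otto is a knight.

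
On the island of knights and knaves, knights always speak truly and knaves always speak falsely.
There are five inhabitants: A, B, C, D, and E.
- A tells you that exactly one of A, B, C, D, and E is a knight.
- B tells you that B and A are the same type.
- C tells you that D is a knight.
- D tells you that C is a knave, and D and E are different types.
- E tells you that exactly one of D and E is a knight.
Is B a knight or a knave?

B is a knave.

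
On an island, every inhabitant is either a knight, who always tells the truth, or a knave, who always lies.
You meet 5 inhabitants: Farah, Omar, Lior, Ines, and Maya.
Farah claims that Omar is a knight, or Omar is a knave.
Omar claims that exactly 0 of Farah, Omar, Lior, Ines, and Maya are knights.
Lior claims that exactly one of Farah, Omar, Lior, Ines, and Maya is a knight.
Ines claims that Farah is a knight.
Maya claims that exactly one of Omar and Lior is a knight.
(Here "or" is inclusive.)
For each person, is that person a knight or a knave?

Farah is a knight, Omar is a knave, Lior is a knave, Ines is a knight, and Maya is a knave.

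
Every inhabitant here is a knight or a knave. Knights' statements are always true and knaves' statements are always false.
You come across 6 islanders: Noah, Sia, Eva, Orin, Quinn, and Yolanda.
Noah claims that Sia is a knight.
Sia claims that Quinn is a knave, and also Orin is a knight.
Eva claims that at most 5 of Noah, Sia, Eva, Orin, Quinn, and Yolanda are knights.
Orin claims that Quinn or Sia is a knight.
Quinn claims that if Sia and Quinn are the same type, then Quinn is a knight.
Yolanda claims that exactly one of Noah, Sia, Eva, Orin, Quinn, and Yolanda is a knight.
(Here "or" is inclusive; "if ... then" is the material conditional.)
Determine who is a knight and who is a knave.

Noah is a knave, Sia is a knave, Eva is a knight, Orin is a knight, Quinn is a knight, and Yolanda is a knave.

Noah (knave): "Sia is a knight" — false. ✓
Sia is a knave; "Quinn is a knave, and also Orin is a knight" is false, as required.
Since Eva is a knight, "at most 5 of Noah, Sia, Eva, Orin, Quinn, and Yolanda are knights" needs to be True, which holds.
Orin is a knight, so "Quinn or Sia is a knight" must be True — and it is.
As a knight, Quinn's statement "if Sia and Quinn are the same type, then Quinn is a knight" should be True; it is.
Yolanda is a knave, so "exactly one of Noah, Sia, Eva, Orin, Quinn, and Yolanda is a knight" must be false — and it is.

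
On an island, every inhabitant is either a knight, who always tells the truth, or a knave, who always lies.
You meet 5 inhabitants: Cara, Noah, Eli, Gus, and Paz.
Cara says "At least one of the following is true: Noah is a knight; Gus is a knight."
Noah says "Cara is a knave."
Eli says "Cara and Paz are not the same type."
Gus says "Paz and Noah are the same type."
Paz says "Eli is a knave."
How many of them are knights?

The unique consistent assignment is Cara=knight, Noah=knave, Eli=knight, Gus=knight, Paz=knave.
That has 3 knights.

3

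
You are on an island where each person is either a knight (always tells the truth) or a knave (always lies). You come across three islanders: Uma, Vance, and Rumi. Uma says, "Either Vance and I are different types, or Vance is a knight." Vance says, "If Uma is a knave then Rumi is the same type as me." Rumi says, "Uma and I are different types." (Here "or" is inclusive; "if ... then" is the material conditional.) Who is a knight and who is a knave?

Uma (knave): "either Vance and I are different types, or Vance is a knight" — false. ✓
Since Vance is a knave, "if Uma is a knave then Rumi is the same type as me" needs to be false, which holds.
As a knight, Rumi's statement "Uma and I are different types" should be true; it is.

Uma is a knave, Vance is a knave, and Rumi is a knight.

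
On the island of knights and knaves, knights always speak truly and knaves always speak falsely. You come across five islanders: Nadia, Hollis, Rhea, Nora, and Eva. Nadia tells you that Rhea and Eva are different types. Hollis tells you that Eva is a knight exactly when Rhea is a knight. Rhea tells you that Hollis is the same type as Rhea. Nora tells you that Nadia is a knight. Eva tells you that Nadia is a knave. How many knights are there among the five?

The unique consistent assignment is Nadia=knave, Hollis=knight, Rhea=knight, Nora=knave, Eva=knight.
That has 3 knights.

3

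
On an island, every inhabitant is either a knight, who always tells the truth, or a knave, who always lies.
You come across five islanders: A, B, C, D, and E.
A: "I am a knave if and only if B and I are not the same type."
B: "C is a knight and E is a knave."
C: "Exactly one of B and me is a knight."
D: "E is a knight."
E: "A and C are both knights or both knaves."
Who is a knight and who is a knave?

Since A is a knave, "I am a knave if and only if B and I are not the same type" needs to be false, which holds.
B (knave): "C is a knight and E is a knave" — false. ✓
As a knave, C's statement "exactly one of B and me is a knight" should be false; it is.
D is a knight, so "E is a knight" must be true — and it is.
E is a knight, so "A and C are both knights or both knaves" must be true — and it is.

A is a knave, B is a knave, C is a knave, D is a knight, and E is a knight.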